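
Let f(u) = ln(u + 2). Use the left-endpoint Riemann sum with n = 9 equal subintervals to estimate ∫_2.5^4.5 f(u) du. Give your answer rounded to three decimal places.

3.357

Δu = (4.5 − 2.5)/9 = 2/9.
Left endpoints: 2.5, 49/18, 53/18, 19/6, 61/18, 65/18, 23/6, 73/18, 77/18.
f(2.5) ≈ 1.504, f(49/18) ≈ 1.552, f(53/18) ≈ 1.598, f(19/6) ≈ 1.642, f(61/18) ≈ 1.684, f(65/18) ≈ 1.725, f(23/6) ≈ 1.764, f(73/18) ≈ 1.801, f(77/18) ≈ 1.837.
Sum = Δu · [f(2.5) + f(49/18) + f(53/18) + ...].
Sum ≈ 3.357.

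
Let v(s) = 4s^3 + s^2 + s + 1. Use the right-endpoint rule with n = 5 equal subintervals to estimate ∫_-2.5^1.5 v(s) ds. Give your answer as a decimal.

Δs = (1.5 − (-2.5))/5 = 0.8.
Right endpoints: -1.7, -0.9, -0.1, 0.7, 1.5.
v(-1.7) = -17.462, v(-0.9) = -2.006, v(-0.1) = 0.906, v(0.7) = 3.562, v(1.5) = 18.25.
Sum = Δs · [v(-1.7) + v(-0.9) + v(-0.1) + v(0.7) + v(1.5)].
Sum = 2.6.

2.6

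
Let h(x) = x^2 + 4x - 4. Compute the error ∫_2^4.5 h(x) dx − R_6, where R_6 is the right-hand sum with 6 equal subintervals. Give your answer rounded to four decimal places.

Exact integral: ∫_2^4.5 h(x) dx ≈ 50.208333.
R_6 ≈ 55.749421.
Error ≈ 50.208333 − 55.749421 ≈ -5.5411.

-5.5411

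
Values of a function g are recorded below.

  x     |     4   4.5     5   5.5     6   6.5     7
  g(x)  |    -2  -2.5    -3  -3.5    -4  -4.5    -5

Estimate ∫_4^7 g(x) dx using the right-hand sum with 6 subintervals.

-11.25

Δx = 0.5.
Sum = 0.5·[(-2.5) + (-3) + (-3.5) + (-4) + (-4.5) + (-5)] = -11.25.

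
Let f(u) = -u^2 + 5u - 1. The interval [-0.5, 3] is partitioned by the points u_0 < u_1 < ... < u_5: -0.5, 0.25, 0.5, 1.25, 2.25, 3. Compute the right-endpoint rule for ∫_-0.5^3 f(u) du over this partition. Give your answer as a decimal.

12.15625

Subinterval widths: 0.75, 0.25, 0.75, 1, 0.75.
Right endpoints: 0.25, 0.5, 1.25, 2.25, 3.
f(0.25) = 0.1875, f(0.5) = 1.25, f(1.25) = 3.6875, f(2.25) = 5.1875, f(3) = 5.
Sum = Σ Δu_i · f(u_i).
Sum = 12.15625.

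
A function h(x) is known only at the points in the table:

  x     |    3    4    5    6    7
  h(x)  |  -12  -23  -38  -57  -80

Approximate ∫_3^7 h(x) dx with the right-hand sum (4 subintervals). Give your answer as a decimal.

-198

Δx = 1.
Sum = 1·[(-23) + (-38) + (-57) + (-80)] = -198.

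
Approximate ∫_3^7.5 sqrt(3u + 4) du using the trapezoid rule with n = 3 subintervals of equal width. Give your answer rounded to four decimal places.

Δu = (7.5 − 3)/3 = 1.5.
f(3) ≈ 3.6056, f(4.5) ≈ 4.1833, f(6) ≈ 4.6904, f(7.5) ≈ 5.1478.
T_3 = (Δu/2)·[f(u_0) + 2f(u_1) + 2f(u_2) + f(u_3)].
Sum ≈ 19.8756.

19.8756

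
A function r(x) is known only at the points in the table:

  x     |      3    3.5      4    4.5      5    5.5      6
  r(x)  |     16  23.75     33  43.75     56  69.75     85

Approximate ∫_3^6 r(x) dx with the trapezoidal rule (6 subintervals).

138.375

Δx = 0.5.
T_6 = (0.5/2)·[16 + 2·23.75 + 2·33 + 2·43.75 + 2·56 + 2·69.75 + 85] = 138.375.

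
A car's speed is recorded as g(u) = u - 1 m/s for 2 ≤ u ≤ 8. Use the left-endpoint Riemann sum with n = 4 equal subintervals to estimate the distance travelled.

Δu = (8 − 2)/4 = 1.5.
Left endpoints: 2, 3.5, 5, 6.5.
g(2) = 1, g(3.5) = 2.5, g(5) = 4, g(6.5) = 5.5.
Sum = Δu · [g(2) + g(3.5) + g(5) + g(6.5)].
Sum = 19.5.

19.5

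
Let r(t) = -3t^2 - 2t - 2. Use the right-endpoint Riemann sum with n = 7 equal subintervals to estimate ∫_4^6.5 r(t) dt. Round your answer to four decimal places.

Δt = (6.5 − 4)/7 = 5/14.
Right endpoints: 61/14, 33/7, 71/14, 38/7, 81/14, 43/7, 6.5.
r(61/14) = -13263/196, r(33/7) = -3827/49, r(71/14) = -17503/196, r(38/7) = -4962/49, r(81/14) = -22343/196, r(43/7) = -6247/49, r(6.5) = -141.75.
Sum = Δt · [r(61/14) + r(33/7) + r(71/14) + ...].
Sum ≈ -256.9898.

-256.9898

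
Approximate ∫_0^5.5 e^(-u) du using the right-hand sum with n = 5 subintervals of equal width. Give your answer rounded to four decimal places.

0.5466

Δu = (5.5 − 0)/5 = 1.1.
Right endpoints: 1.1, 2.2, 3.3, 4.4, 5.5.
f(1.1) ≈ 0.3329, f(2.2) ≈ 0.1108, f(3.3) ≈ 0.0369, f(4.4) ≈ 0.0123, f(5.5) ≈ 0.0041.
Sum = Δu · [f(1.1) + f(2.2) + f(3.3) + f(4.4) + f(5.5)].
Sum ≈ 0.5466.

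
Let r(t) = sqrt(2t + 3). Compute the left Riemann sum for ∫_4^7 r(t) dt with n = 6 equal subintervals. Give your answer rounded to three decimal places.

11.000

Δt = (7 − 4)/6 = 0.5.
Left endpoints: 4, 4.5, 5, 5.5, 6, 6.5.
r(4) ≈ 3.317, r(4.5) ≈ 3.464, r(5) ≈ 3.606, r(5.5) ≈ 3.742, r(6) ≈ 3.873, r(6.5) ≈ 4.000.
Sum = Δt · [r(4) + r(4.5) + r(5) + ...].
Sum ≈ 11.000.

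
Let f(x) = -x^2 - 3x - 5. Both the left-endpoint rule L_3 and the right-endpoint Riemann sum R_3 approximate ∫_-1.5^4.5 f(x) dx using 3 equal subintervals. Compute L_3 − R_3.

72

L_3 = -56.5.
R_3 = -128.5.
L_3 − R_3 = 72.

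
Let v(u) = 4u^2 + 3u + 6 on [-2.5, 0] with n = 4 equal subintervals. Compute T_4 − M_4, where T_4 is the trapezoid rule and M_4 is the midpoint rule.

0.9765625

T_4 = 27.109375.
M_4 = 26.1328125.
T_4 − M_4 = 0.9765625.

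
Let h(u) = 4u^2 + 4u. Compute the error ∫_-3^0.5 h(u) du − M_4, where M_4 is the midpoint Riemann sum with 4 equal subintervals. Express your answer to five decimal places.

Exact integral: ∫_-3^0.5 h(u) du ≈ 18.6666667.
M_4 = 17.7734375.
Error ≈ 18.6666667 − 17.7734375 ≈ 0.89323.

0.89323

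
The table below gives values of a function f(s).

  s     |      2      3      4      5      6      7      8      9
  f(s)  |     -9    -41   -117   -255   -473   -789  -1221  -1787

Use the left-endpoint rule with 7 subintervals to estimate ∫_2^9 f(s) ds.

Δs = 1.
Sum = 1·[(-9) + (-41) + (-117) + (-255) + (-473) + (-789) + (-1221)] = -2905.

-2905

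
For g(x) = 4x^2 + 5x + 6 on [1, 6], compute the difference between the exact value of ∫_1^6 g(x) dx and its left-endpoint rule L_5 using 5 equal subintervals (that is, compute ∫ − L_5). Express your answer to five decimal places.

Exact integral: ∫_1^6 g(x) dx ≈ 404.1666667.
L_5 = 325.
Error ≈ 404.1666667 − 325 ≈ 79.16667.

79.16667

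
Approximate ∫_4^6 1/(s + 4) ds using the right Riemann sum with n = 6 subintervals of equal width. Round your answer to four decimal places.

Δs = (6 − 4)/6 = 1/3.
Right endpoints: 13/3, 14/3, 5, 16/3, 17/3, 6.
f(13/3) = 0.12, f(14/3) = 3/26, f(5) = 1/9, f(16/3) = 3/28, f(17/3) = 3/29, f(6) = 0.1.
Sum = Δs · [f(13/3) + f(14/3) + f(5) + ...].
Sum ≈ 0.2190.

0.2190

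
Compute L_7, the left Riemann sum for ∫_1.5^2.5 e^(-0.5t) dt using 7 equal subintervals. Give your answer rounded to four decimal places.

0.3852

Δt = (2.5 − 1.5)/7 = 1/7.
Left endpoints: 1.5, 23/14, 25/14, 27/14, 29/14, 31/14, 33/14.
f(1.5) ≈ 0.4724, f(23/14) ≈ 0.4398, f(25/14) ≈ 0.4095, f(27/14) ≈ 0.3813, f(29/14) ≈ 0.3550, f(31/14) ≈ 0.3305, f(33/14) ≈ 0.3077.
Sum = Δt · [f(1.5) + f(23/14) + f(25/14) + ...].
Sum ≈ 0.3852.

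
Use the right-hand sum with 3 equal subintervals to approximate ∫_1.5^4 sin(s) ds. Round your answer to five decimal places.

Δs = (4 − 1.5)/3 = 5/6.
Right endpoints: 7/3, 19/6, 4.
f(7/3) ≈ 0.72309, f(19/6) ≈ -0.02507, f(4) ≈ -0.75680.
Sum = Δs · [f(7/3) + f(19/6) + f(4)].
Sum ≈ -0.04899.

-0.04899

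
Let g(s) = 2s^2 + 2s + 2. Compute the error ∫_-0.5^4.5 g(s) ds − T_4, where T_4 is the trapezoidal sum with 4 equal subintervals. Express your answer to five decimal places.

-2.60417

Exact integral: ∫_-0.5^4.5 g(s) ds ≈ 90.8333333.
T_4 = 93.4375.
Error ≈ 90.8333333 − 93.4375 ≈ -2.60417.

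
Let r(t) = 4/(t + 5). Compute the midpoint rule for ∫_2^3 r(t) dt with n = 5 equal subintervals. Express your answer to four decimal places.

0.5341

Δt = (3 − 2)/5 = 0.2.
Midpoints: 2.1, 2.3, 2.5, 2.7, 2.9.
r(2.1) = 40/71, r(2.3) = 40/73, r(2.5) = 8/15, r(2.7) = 40/77, r(2.9) = 40/79.
Sum = Δt · [r(2.1) + r(2.3) + r(2.5) + r(2.7) + r(2.9)].
Sum ≈ 0.5341.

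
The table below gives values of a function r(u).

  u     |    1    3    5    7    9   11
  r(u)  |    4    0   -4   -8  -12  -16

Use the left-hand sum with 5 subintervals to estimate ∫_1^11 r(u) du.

Δu = 2.
Sum = 2·[4 + 0 + (-4) + (-8) + (-12)] = -40.

-40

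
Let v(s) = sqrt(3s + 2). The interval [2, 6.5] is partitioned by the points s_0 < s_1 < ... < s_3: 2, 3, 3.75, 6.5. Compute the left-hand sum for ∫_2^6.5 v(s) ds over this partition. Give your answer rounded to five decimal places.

15.32605

Subinterval widths: 1, 0.75, 2.75.
Left endpoints: 2, 3, 3.75.
v(2) ≈ 2.82843, v(3) ≈ 3.31662, v(3.75) ≈ 3.64005.
Sum = Σ Δs_i · v(s_i).
Sum ≈ 15.32605.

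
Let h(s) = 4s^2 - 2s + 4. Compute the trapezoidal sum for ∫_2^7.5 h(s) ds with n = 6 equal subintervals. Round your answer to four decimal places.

Δs = (7.5 − 2)/6 = 11/12.
h(2) = 16, h(35/12) = 1159/36, h(23/6) = 496/9, h(4.75) = 84.75, h(17/3) = 1090/9, h(79/12) = 5911/36, h(7.5) = 214.
T_6 = (Δs/2)·[h(s_0) + 2h(s_1) + ... + 2h(s_{5}) + h(s_6)].
Sum ≈ 524.6644.

524.6644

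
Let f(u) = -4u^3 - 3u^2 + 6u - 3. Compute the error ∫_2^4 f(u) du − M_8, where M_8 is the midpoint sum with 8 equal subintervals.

-0.40625

Exact integral: ∫_2^4 f(u) du = -266.
M_8 = -265.59375.
Error = -266 − (-265.59375) = -0.40625.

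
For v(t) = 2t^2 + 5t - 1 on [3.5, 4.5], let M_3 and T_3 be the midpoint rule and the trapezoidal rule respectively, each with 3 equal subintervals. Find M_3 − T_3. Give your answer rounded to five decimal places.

-0.05556

M_3 ≈ 51.1481481.
T_3 ≈ 51.2037037.
M_3 − T_3 ≈ -0.05556.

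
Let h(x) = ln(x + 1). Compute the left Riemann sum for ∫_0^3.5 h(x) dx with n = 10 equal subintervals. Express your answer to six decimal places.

Δx = (3.5 − 0)/10 = 0.35.
Left endpoints: 0, 0.35, 0.7, 1.05, 1.4, 1.75, 2.1, 2.45, 2.8, 3.15.
h(0) ≈ 0.000000, h(0.35) ≈ 0.300105, h(0.7) ≈ 0.530628, h(1.05) ≈ 0.717840, h(1.4) ≈ 0.875469, h(1.75) ≈ 1.011601, h(2.1) ≈ 1.131402, h(2.45) ≈ 1.238374, h(2.8) ≈ 1.335001, h(3.15) ≈ 1.423108.
Sum = Δx · [h(0) + h(0.35) + h(0.7) + ...].
Sum ≈ 2.997235.

2.997235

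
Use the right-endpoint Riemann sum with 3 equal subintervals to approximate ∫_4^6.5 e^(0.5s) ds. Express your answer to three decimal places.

Δs = (6.5 − 4)/3 = 5/6.
Right endpoints: 29/6, 17/3, 6.5.
f(29/6) ≈ 11.208, f(17/3) ≈ 17.002, f(6.5) ≈ 25.790.
Sum = Δs · [f(29/6) + f(17/3) + f(6.5)].
Sum ≈ 45.001.

45.001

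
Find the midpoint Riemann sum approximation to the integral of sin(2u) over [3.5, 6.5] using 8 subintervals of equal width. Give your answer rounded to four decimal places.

Δu = (6.5 − 3.5)/8 = 0.375.
Midpoints: 3.6875, 4.0625, 4.4375, 4.8125, 5.1875, 5.5625, 5.9375, 6.3125.
f(3.6875) ≈ 0.8875, f(4.0625) ≈ 0.9635, f(4.4375) ≈ 0.5225, f(4.8125) ≈ -0.1989, f(5.1875) ≈ -0.8135, f(5.5625) ≈ -0.9916, f(5.9375) ≈ -0.6376, f(6.3125) ≈ 0.0586.
Sum = Δu · [f(3.6875) + f(4.0625) + f(4.4375) + ...].
Sum ≈ -0.0786.

-0.0786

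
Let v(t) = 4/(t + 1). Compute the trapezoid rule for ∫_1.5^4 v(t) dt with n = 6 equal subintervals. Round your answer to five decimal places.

Δt = (4 − 1.5)/6 = 5/12.
v(1.5) = 1.6, v(23/12) = 48/35, v(7/3) = 1.2, v(2.75) = 16/15, v(19/6) = 0.96, v(43/12) = 48/55, v(4) = 0.8.
T_6 = (Δt/2)·[v(t_0) + 2v(t_1) + ... + 2v(t_{5}) + v(t_6)].
Sum ≈ 2.77951.

2.77951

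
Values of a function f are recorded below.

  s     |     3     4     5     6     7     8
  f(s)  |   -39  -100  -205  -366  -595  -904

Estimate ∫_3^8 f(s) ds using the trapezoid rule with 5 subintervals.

-1737.5

Δs = 1.
T_5 = (1/2)·[(-39) + 2·(-100) + 2·(-205) + 2·(-366) + 2·(-595) + (-904)] = -1737.5.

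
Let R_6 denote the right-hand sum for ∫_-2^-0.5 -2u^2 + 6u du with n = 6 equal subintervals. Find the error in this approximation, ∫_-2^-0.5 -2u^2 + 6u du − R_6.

Exact integral: ∫_-2^-0.5 f(u) du = -16.5.
R_6 = -14.46875.
Error = -16.5 − (-14.46875) = -2.03125.

-2.03125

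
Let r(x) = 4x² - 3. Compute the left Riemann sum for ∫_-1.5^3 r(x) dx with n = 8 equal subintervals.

Δx = (3 − (-1.5))/8 = 0.5625.
Left endpoints: -1.5, -0.9375, -0.375, 0.1875, 0.75, 1.3125, 1.875, 2.4375.
r(-1.5) = 6, r(-0.9375) = 0.515625, r(-0.375) = -2.4375, r(0.1875) = -2.859375, r(0.75) = -0.75, r(1.3125) = 3.890625, r(1.875) = 11.0625, r(2.4375) = 20.765625.
Sum = Δx · [r(-1.5) + r(-0.9375) + r(-0.375) + ...].
Sum = 20.35546875.

20.35546875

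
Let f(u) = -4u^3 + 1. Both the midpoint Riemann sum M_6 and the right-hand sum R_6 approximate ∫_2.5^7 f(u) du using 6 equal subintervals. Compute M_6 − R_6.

527.1328125

M_6 = -2345.4140625.
R_6 = -2872.546875.
M_6 − R_6 = 527.1328125.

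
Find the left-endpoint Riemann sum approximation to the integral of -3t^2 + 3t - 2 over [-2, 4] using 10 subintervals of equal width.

Δt = (4 − (-2))/10 = 0.6.
Left endpoints: -2, -1.4, -0.8, -0.2, 0.4, 1, 1.6, 2.2, 2.8, 3.4.
f(-2) = -20, f(-1.4) = -12.08, f(-0.8) = -6.32, f(-0.2) = -2.72, f(0.4) = -1.28, f(1) = -2, f(1.6) = -4.88, f(2.2) = -9.92, f(2.8) = -17.12, f(3.4) = -26.48.
Sum = Δt · [f(-2) + f(-1.4) + f(-0.8) + ...].
Sum = -61.68.

-61.68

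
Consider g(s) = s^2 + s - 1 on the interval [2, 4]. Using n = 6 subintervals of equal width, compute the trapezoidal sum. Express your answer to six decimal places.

22.703704

Δs = (4 − 2)/6 = 1/3.
g(2) = 5, g(7/3) = 61/9, g(8/3) = 79/9, g(3) = 11, g(10/3) = 121/9, g(11/3) = 145/9, g(4) = 19.
T_6 = (Δs/2)·[g(s_0) + 2g(s_1) + ... + 2g(s_{5}) + g(s_6)].
Sum ≈ 22.703704.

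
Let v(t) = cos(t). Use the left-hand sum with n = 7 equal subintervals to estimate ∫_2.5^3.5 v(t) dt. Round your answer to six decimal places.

-0.937975

Δt = (3.5 − 2.5)/7 = 1/7.
Left endpoints: 2.5, 37/14, 39/14, 41/14, 43/14, 45/14, 47/14.
v(2.5) ≈ -0.801144, v(37/14) ≈ -0.878188, v(39/14) ≈ -0.937341, v(41/14) ≈ -0.977397, v(43/14) ≈ -0.997540, v(45/14) ≈ -0.997359, v(47/14) ≈ -0.976859.
Sum = Δt · [v(2.5) + v(37/14) + v(39/14) + ...].
Sum ≈ -0.937975.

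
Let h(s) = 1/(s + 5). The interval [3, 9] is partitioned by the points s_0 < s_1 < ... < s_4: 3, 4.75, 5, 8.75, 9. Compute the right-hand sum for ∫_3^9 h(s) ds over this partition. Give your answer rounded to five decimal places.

Subinterval widths: 1.75, 0.25, 3.75, 0.25.
Right endpoints: 4.75, 5, 8.75, 9.
h(4.75) = 4/39, h(5) = 0.1, h(8.75) = 4/55, h(9) = 1/14.
Sum = Σ Δs_i · h(s_i).
Sum ≈ 0.49507.

0.49507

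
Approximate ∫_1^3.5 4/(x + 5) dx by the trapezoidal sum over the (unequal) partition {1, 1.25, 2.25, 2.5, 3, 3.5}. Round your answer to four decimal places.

Subinterval widths: 0.25, 1, 0.25, 0.5, 0.5.
f(1) = 2/3, f(1.25) = 0.64, f(2.25) = 16/29, f(2.5) = 8/15, f(3) = 0.5, f(3.5) = 8/17.
On each subinterval the trapezoid contributes (Δx_i/2)·[f(x_{i-1}) + f(x_i)].
Sum ≈ 1.3958.

1.3958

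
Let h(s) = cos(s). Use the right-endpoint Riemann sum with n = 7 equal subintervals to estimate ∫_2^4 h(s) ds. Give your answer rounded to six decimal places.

Δs = (4 − 2)/7 = 2/7.
Right endpoints: 16/7, 18/7, 20/7, 22/7, 24/7, 26/7, 4.
h(16/7) ≈ -0.655555, h(18/7) ≈ -0.841812, h(20/7) ≈ -0.959816, h(22/7) ≈ -0.999999, h(24/7) ≈ -0.959103, h(26/7) ≈ -0.840445, h(4) ≈ -0.653644.
Sum = Δs · [h(16/7) + h(18/7) + h(20/7) + ...].
Sum ≈ -1.688679.

-1.688679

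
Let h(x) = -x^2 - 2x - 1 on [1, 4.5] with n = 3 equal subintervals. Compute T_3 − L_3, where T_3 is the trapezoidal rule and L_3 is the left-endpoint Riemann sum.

T_3 ≈ -53.58565.
L_3 ≈ -38.27315.
T_3 − L_3 = -15.3125.

-15.3125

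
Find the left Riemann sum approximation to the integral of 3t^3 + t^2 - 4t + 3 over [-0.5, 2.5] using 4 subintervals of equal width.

18.84375

Δt = (2.5 − (-0.5))/4 = 0.75.
Left endpoints: -0.5, 0.25, 1, 1.75.
f(-0.5) = 4.875, f(0.25) = 2.109375, f(1) = 3, f(1.75) = 15.140625.
Sum = Δt · [f(-0.5) + f(0.25) + f(1) + f(1.75)].
Sum = 18.84375.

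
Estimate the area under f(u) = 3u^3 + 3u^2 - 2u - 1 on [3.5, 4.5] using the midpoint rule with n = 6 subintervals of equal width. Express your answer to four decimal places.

234.1597

Δu = (4.5 − 3.5)/6 = 1/6.
Midpoints: 43/12, 3.75, 47/12, 49/12, 4.25, 53/12.
f(43/12) = 96991/576, f(3.75) = 191.890625, f(47/12) = 125243/576, f(49/12) = 141181/576, f(4.25) = 274.984375, f(53/12) = 176921/576.
Sum = Δu · [f(43/12) + f(3.75) + f(47/12) + ...].
Sum ≈ 234.1597.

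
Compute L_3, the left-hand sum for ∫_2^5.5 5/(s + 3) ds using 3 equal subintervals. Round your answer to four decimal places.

2.9081

Δs = (5.5 − 2)/3 = 7/6.
Left endpoints: 2, 19/6, 13/3.
f(2) = 1, f(19/6) = 30/37, f(13/3) = 15/22.
Sum = Δs · [f(2) + f(19/6) + f(13/3)].
Sum ≈ 2.9081.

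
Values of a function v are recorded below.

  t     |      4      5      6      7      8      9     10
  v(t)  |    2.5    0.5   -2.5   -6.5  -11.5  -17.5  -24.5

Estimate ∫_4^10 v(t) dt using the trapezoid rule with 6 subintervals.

-48.5

Δt = 1.
T_6 = (1/2)·[2.5 + 2·0.5 + 2·(-2.5) + 2·(-6.5) + 2·(-11.5) + 2·(-17.5) + (-24.5)] = -48.5.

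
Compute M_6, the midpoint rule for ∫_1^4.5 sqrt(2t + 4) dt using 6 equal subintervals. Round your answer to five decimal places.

Δt = (4.5 − 1)/6 = 7/12.
Midpoints: 31/24, 1.875, 59/24, 73/24, 3.625, 101/24.
f(31/24) ≈ 2.56580, f(1.875) ≈ 2.78388, f(59/24) ≈ 2.98608, f(73/24) ≈ 3.17543, f(3.625) ≈ 3.35410, f(101/24) ≈ 3.52373.
Sum = Δt · [f(31/24) + f(1.875) + f(59/24) + ...].
Sum ≈ 10.72693.

10.72693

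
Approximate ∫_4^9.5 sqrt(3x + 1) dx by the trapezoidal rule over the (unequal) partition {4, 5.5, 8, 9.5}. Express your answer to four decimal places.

Subinterval widths: 1.5, 2.5, 1.5.
f(4) ≈ 3.6056, f(5.5) ≈ 4.1833, f(8) ≈ 5.0000, f(9.5) ≈ 5.4314.
On each subinterval the trapezoid contributes (Δx_i/2)·[f(x_{i-1}) + f(x_i)].
Sum ≈ 25.1443.

25.1443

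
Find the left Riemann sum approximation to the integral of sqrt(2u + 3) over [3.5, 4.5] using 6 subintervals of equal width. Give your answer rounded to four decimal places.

3.2903

Δu = (4.5 − 3.5)/6 = 1/6.
Left endpoints: 3.5, 11/3, 23/6, 4, 25/6, 13/3.
f(3.5) ≈ 3.1623, f(11/3) ≈ 3.2146, f(23/6) ≈ 3.2660, f(4) ≈ 3.3166, f(25/6) ≈ 3.3665, f(13/3) ≈ 3.4157.
Sum = Δu · [f(3.5) + f(11/3) + f(23/6) + ...].
Sum ≈ 3.2903.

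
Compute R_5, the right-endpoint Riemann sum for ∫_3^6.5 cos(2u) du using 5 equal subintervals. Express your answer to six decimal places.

Δu = (6.5 − 3)/5 = 0.7.
Right endpoints: 3.7, 4.4, 5.1, 5.8, 6.5.
f(3.7) ≈ 0.438547, f(4.4) ≈ -0.811093, f(5.1) ≈ -0.714266, f(5.8) ≈ 0.568290, f(6.5) ≈ 0.907447.
Sum = Δu · [f(3.7) + f(4.4) + f(5.1) + f(5.8) + f(6.5)].
Sum ≈ 0.272248.

0.272248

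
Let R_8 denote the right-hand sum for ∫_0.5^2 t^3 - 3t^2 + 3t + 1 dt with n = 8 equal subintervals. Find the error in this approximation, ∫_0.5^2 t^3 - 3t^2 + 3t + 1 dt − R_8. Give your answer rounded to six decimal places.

Exact integral: ∫_0.5^2 f(t) dt = 3.234375.
R_8 ≈ 3.34643555.
Error ≈ 3.234375 − 3.34643555 ≈ -0.112061.

-0.112061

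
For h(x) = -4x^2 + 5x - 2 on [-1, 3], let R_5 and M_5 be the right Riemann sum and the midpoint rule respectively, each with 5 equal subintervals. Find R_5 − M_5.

R_5 = -31.84.
M_5 = -24.48.
R_5 − M_5 = -7.36.

-7.36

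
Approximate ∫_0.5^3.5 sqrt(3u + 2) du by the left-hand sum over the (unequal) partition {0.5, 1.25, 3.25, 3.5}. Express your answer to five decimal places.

7.05591

Subinterval widths: 0.75, 2, 0.25.
Left endpoints: 0.5, 1.25, 3.25.
f(0.5) ≈ 1.87083, f(1.25) ≈ 2.39792, f(3.25) ≈ 3.42783.
Sum = Σ Δu_i · f(u_i).
Sum ≈ 7.05591.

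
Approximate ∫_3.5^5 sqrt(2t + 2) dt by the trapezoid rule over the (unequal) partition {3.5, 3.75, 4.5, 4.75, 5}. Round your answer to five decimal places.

4.85522

Subinterval widths: 0.25, 0.75, 0.25, 0.25.
f(3.5) ≈ 3.00000, f(3.75) ≈ 3.08221, f(4.5) ≈ 3.31662, f(4.75) ≈ 3.39116, f(5) ≈ 3.46410.
On each subinterval the trapezoid contributes (Δt_i/2)·[f(t_{i-1}) + f(t_i)].
Sum ≈ 4.85522.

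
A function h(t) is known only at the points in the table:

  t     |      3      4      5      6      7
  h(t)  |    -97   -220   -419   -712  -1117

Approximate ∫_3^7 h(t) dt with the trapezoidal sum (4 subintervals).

-1958

Δt = 1.
T_4 = (1/2)·[(-97) + 2·(-220) + 2·(-419) + 2·(-712) + (-1117)] = -1958.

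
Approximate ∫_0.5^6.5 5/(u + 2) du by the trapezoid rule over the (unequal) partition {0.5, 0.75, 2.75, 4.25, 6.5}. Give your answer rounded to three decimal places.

Subinterval widths: 0.25, 2, 1.5, 2.25.
f(0.5) = 2, f(0.75) = 20/11, f(2.75) = 20/19, f(4.25) = 0.8, f(6.5) = 10/17.
On each subinterval the trapezoid contributes (Δu_i/2)·[f(u_{i-1}) + f(u_i)].
Sum ≈ 6.299.

6.299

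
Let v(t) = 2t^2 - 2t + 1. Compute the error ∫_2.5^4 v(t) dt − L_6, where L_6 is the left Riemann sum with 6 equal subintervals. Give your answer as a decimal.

Exact integral: ∫_2.5^4 v(t) dt = 24.
L_6 = 21.96875.
Error = 24 − 21.96875 = 2.03125.

2.03125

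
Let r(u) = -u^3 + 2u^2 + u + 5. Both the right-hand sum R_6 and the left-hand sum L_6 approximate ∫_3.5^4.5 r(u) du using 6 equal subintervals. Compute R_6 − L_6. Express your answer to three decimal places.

-5.208

R_6 ≈ -26.48380.
L_6 ≈ -21.27546.
R_6 − L_6 ≈ -5.208.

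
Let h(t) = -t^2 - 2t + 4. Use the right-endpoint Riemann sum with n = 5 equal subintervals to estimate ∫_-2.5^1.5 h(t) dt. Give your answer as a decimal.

11.64

Δt = (1.5 − (-2.5))/5 = 0.8.
Right endpoints: -1.7, -0.9, -0.1, 0.7, 1.5.
h(-1.7) = 4.51, h(-0.9) = 4.99, h(-0.1) = 4.19, h(0.7) = 2.11, h(1.5) = -1.25.
Sum = Δt · [h(-1.7) + h(-0.9) + h(-0.1) + h(0.7) + h(1.5)].
Sum = 11.64.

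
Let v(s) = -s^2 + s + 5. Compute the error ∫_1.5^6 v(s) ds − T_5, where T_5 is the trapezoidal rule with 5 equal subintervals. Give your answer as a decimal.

Exact integral: ∫_1.5^6 v(s) ds = -31.5.
T_5 = -32.1075.
Error = -31.5 − (-32.1075) = 0.6075.

0.6075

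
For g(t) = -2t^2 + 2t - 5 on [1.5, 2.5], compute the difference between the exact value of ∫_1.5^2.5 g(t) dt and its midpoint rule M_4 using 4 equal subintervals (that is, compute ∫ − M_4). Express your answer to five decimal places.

Exact integral: ∫_1.5^2.5 g(t) dt ≈ -9.1666667.
M_4 = -9.15625.
Error ≈ -9.1666667 − (-9.15625) ≈ -0.01042.

-0.01042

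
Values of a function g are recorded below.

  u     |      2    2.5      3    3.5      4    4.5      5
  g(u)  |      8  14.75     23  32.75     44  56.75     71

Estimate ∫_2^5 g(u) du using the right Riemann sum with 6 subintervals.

Δu = 0.5.
Sum = 0.5·[14.75 + 23 + 32.75 + 44 + 56.75 + 71] = 121.125.

121.125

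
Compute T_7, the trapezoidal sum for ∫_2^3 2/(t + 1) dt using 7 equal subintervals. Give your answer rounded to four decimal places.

0.5755

Δt = (3 − 2)/7 = 1/7.
f(2) = 2/3, f(15/7) = 7/11, f(16/7) = 14/23, f(17/7) = 7/12, f(18/7) = 0.56, f(19/7) = 7/13, f(20/7) = 14/27, f(3) = 0.5.
T_7 = (Δt/2)·[f(t_0) + 2f(t_1) + ... + 2f(t_{6}) + f(t_7)].
Sum ≈ 0.5755.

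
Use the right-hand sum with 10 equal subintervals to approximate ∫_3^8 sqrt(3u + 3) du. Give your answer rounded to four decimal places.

Δu = (8 − 3)/10 = 0.5.
Right endpoints: 3.5, 4, 4.5, 5, 5.5, 6, 6.5, 7, 7.5, 8.
f(3.5) ≈ 3.6742, f(4) ≈ 3.8730, f(4.5) ≈ 4.0620, f(5) ≈ 4.2426, f(5.5) ≈ 4.4159, f(6) ≈ 4.5826, f(6.5) ≈ 4.7434, f(7) ≈ 4.8990, f(7.5) ≈ 5.0498, f(8) ≈ 5.1962.
Sum = Δu · [f(3.5) + f(4) + f(4.5) + ...].
Sum ≈ 22.3693.

22.3693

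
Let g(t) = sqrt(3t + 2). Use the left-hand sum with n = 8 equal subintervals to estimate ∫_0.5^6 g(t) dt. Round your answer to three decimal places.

Δt = (6 − 0.5)/8 = 0.6875.
Left endpoints: 0.5, 1.1875, 1.875, 2.5625, 3.25, 3.9375, 4.625, 5.3125.
g(0.5) ≈ 1.871, g(1.1875) ≈ 2.358, g(1.875) ≈ 2.761, g(2.5625) ≈ 3.112, g(3.25) ≈ 3.428, g(3.9375) ≈ 3.717, g(4.625) ≈ 3.984, g(5.3125) ≈ 4.235.
Sum = Δt · [g(0.5) + g(1.1875) + g(1.875) + ...].
Sum ≈ 17.509.

17.509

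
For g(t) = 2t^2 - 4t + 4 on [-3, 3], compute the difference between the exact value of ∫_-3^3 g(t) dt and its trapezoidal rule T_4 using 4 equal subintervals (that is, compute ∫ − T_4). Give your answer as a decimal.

-4.5

Exact integral: ∫_-3^3 g(t) dt = 60.
T_4 = 64.5.
Error = 60 − 64.5 = -4.5.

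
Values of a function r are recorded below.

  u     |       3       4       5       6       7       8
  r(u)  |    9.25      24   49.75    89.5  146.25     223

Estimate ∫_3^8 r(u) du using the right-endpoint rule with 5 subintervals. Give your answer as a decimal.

532.5

Δu = 1.
Sum = 1·[24 + 49.75 + 89.5 + 146.25 + 223] = 532.5.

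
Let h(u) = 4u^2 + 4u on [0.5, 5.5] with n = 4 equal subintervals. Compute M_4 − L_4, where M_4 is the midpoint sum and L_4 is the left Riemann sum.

79.6875

M_4 = 279.0625.
L_4 = 199.375.
M_4 − L_4 = 79.6875.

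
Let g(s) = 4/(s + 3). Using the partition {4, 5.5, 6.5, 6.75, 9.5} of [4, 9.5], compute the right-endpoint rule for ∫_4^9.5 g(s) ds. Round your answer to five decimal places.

2.10950

Subinterval widths: 1.5, 1, 0.25, 2.75.
Right endpoints: 5.5, 6.5, 6.75, 9.5.
g(5.5) = 8/17, g(6.5) = 8/19, g(6.75) = 16/39, g(9.5) = 0.32.
Sum = Σ Δs_i · g(s_i).
Sum ≈ 2.10950.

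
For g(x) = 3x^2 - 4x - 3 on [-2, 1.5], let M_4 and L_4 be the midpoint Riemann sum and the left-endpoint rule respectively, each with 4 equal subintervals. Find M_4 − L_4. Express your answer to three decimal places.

M_4 ≈ 3.70508.
L_4 = 14.13671875.
M_4 − L_4 ≈ -10.432.

-10.432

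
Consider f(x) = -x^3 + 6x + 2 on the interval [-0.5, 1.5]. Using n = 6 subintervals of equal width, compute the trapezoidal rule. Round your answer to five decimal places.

8.69444

Δx = (1.5 − (-0.5))/6 = 1/3.
f(-0.5) = -0.875, f(-1/6) = 217/216, f(1/6) = 647/216, f(0.5) = 4.875, f(5/6) = 1387/216, f(7/6) = 1601/216, f(1.5) = 7.625.
T_6 = (Δx/2)·[f(x_0) + 2f(x_1) + ... + 2f(x_{5}) + f(x_6)].
Sum ≈ 8.69444.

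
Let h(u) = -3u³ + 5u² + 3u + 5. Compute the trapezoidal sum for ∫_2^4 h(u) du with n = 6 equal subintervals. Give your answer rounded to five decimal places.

Δu = (4 − 2)/6 = 1/3.
h(2) = 7, h(7/3) = 10/9, h(8/3) = -25/3, h(3) = -22, h(10/3) = -365/9, h(11/3) = -194/3, h(4) = -95.
T_6 = (Δu/2)·[h(u_0) + 2h(u_1) + ... + 2h(u_{5}) + h(u_6)].
Sum ≈ -59.48148.

-59.48148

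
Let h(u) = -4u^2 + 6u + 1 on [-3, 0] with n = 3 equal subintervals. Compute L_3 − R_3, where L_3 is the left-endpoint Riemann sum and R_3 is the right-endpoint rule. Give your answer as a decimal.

L_3 = -89.
R_3 = -35.
L_3 − R_3 = -54.

-54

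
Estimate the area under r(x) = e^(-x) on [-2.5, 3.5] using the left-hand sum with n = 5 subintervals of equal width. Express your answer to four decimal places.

20.8681

Δx = (3.5 − (-2.5))/5 = 1.2.
Left endpoints: -2.5, -1.3, -0.1, 1.1, 2.3.
r(-2.5) ≈ 12.1825, r(-1.3) ≈ 3.6693, r(-0.1) ≈ 1.1052, r(1.1) ≈ 0.3329, r(2.3) ≈ 0.1003.
Sum = Δx · [r(-2.5) + r(-1.3) + r(-0.1) + r(1.1) + r(2.3)].
Sum ≈ 20.8681.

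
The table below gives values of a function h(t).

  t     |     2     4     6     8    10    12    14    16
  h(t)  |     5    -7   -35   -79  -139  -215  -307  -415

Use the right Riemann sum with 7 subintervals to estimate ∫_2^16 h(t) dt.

-2394

Δt = 2.
Sum = 2·[(-7) + (-35) + (-79) + (-139) + (-215) + (-307) + (-415)] = -2394.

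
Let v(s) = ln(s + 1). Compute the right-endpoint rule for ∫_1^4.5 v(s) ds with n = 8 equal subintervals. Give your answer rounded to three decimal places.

Δs = (4.5 − 1)/8 = 0.4375.
Right endpoints: 1.4375, 1.875, 2.3125, 2.75, 3.1875, 3.625, 4.0625, 4.5.
v(1.4375) ≈ 0.891, v(1.875) ≈ 1.056, v(2.3125) ≈ 1.198, v(2.75) ≈ 1.322, v(3.1875) ≈ 1.432, v(3.625) ≈ 1.531, v(4.0625) ≈ 1.622, v(4.5) ≈ 1.705.
Sum = Δs · [v(1.4375) + v(1.875) + v(2.3125) + ...].
Sum ≈ 4.706.

4.706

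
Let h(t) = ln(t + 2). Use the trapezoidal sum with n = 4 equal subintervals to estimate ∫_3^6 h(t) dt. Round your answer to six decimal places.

Δt = (6 − 3)/4 = 0.75.
h(3) ≈ 1.609438, h(3.75) ≈ 1.749200, h(4.5) ≈ 1.871802, h(5.25) ≈ 1.981001, h(6) ≈ 2.079442.
T_4 = (Δt/2)·[h(t_0) + 2h(t_1) + 2h(t_2) + 2h(t_3) + h(t_4)].
Sum ≈ 5.584832.

5.584832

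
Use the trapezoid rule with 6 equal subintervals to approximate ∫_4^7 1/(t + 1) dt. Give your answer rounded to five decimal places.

Δt = (7 − 4)/6 = 0.5.
f(4) = 0.2, f(4.5) = 2/11, f(5) = 1/6, f(5.5) = 2/13, f(6) = 1/7, f(6.5) = 2/15, f(7) = 0.125.
T_6 = (Δt/2)·[f(t_0) + 2f(t_1) + ... + 2f(t_{5}) + f(t_6)].
Sum ≈ 0.47051.

0.47051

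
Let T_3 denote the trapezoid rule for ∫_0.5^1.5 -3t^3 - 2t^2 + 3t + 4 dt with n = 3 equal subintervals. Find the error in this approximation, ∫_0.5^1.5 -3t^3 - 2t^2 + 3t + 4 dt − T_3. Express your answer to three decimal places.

0.204

Exact integral: ∫_0.5^1.5 f(t) dt ≈ 1.08333.
T_3 ≈ 0.87963.
Error ≈ 1.08333 − 0.87963 ≈ 0.204.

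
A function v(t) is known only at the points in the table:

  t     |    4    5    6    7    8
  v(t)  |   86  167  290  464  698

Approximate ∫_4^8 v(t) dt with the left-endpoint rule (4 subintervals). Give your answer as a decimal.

1007

Δt = 1.
Sum = 1·[86 + 167 + 290 + 464] = 1007.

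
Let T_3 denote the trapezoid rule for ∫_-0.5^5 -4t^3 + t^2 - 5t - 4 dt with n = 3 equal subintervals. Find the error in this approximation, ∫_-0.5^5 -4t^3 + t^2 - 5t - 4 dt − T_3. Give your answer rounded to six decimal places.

Exact integral: ∫_-0.5^5 f(t) dt ≈ -667.10416667.
T_3 ≈ -747.21064815.
Error ≈ -667.10416667 − (-747.21064815) ≈ 80.106481.

80.106481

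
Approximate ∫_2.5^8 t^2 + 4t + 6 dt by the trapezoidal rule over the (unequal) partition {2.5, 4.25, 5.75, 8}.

Subinterval widths: 1.75, 1.5, 2.25.
f(2.5) = 22.25, f(4.25) = 41.0625, f(5.75) = 62.0625, f(8) = 102.
On each subinterval the trapezoid contributes (Δt_i/2)·[f(t_{i-1}) + f(t_i)].
Sum = 317.3125.

317.3125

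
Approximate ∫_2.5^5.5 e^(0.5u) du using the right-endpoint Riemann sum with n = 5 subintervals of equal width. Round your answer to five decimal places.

Δu = (5.5 − 2.5)/5 = 0.6.
Right endpoints: 3.1, 3.7, 4.3, 4.9, 5.5.
f(3.1) ≈ 4.71147, f(3.7) ≈ 6.35982, f(4.3) ≈ 8.58486, f(4.9) ≈ 11.58835, f(5.5) ≈ 15.64263.
Sum = Δu · [f(3.1) + f(3.7) + f(4.3) + f(4.9) + f(5.5)].
Sum ≈ 28.13228.

28.13228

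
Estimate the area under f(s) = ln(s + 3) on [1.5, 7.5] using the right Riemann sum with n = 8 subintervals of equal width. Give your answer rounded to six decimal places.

12.232885

Δs = (7.5 − 1.5)/8 = 0.75.
Right endpoints: 2.25, 3, 3.75, 4.5, 5.25, 6, 6.75, 7.5.
f(2.25) ≈ 1.658228, f(3) ≈ 1.791759, f(3.75) ≈ 1.909543, f(4.5) ≈ 2.014903, f(5.25) ≈ 2.110213, f(6) ≈ 2.197225, f(6.75) ≈ 2.277267, f(7.5) ≈ 2.351375.
Sum = Δs · [f(2.25) + f(3) + f(3.75) + ...].
Sum ≈ 12.232885.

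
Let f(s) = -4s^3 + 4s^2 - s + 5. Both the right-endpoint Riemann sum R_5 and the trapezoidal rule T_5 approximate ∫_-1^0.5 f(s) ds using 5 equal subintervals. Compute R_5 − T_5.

R_5 = 9.12.
T_5 = 10.47.
R_5 − T_5 = -1.35.

-1.35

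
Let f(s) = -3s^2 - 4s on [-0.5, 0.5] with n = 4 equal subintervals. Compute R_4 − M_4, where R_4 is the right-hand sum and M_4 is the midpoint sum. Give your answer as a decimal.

-0.546875

R_4 = -0.78125.
M_4 = -0.234375.
R_4 − M_4 = -0.546875.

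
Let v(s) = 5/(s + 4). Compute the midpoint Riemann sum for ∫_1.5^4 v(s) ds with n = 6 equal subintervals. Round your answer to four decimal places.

1.8728

Δs = (4 − 1.5)/6 = 5/12.
Midpoints: 41/24, 2.125, 61/24, 71/24, 3.375, 91/24.
v(41/24) = 120/137, v(2.125) = 40/49, v(61/24) = 120/157, v(71/24) = 120/167, v(3.375) = 40/59, v(91/24) = 120/187.
Sum = Δs · [v(41/24) + v(2.125) + v(61/24) + ...].
Sum ≈ 1.8728.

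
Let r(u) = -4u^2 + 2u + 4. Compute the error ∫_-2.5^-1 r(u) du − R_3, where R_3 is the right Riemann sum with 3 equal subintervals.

-5.75

Exact integral: ∫_-2.5^-1 r(u) du = -18.75.
R_3 = -13.
Error = -18.75 − (-13) = -5.75.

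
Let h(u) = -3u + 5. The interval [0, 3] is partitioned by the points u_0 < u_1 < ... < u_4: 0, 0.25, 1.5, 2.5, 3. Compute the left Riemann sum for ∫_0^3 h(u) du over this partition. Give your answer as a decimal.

5.8125

Subinterval widths: 0.25, 1.25, 1, 0.5.
Left endpoints: 0, 0.25, 1.5, 2.5.
h(0) = 5, h(0.25) = 4.25, h(1.5) = 0.5, h(2.5) = -2.5.
Sum = Σ Δu_i · h(u_i).
Sum = 5.8125.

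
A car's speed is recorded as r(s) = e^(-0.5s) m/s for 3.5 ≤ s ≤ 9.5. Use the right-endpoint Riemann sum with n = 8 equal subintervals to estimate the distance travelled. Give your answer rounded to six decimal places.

0.272185

Δs = (9.5 − 3.5)/8 = 0.75.
Right endpoints: 4.25, 5, 5.75, 6.5, 7.25, 8, 8.75, 9.5.
r(4.25) ≈ 0.119433, r(5) ≈ 0.082085, r(5.75) ≈ 0.056416, r(6.5) ≈ 0.038774, r(7.25) ≈ 0.026649, r(8) ≈ 0.018316, r(8.75) ≈ 0.012588, r(9.5) ≈ 0.008652.
Sum = Δs · [r(4.25) + r(5) + r(5.75) + ...].
Sum ≈ 0.272185.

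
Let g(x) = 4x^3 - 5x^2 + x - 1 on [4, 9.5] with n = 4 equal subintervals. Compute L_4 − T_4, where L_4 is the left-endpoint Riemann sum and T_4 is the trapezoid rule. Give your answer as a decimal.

-1930.328125

L_4 = 4799.78125.
T_4 = 6730.109375.
L_4 − T_4 = -1930.328125.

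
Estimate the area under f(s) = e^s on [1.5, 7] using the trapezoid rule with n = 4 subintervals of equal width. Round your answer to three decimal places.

Δs = (7 − 1.5)/4 = 1.375.
f(1.5) ≈ 4.482, f(2.875) ≈ 17.725, f(4.25) ≈ 70.105, f(5.625) ≈ 277.272, f(7) ≈ 1096.633.
T_4 = (Δs/2)·[f(s_0) + 2f(s_1) + 2f(s_2) + 2f(s_3) + f(s_4)].
Sum ≈ 1259.033.

1259.033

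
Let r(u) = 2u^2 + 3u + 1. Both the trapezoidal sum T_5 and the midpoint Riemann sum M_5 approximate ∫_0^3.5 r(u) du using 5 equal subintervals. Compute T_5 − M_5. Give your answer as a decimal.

T_5 = 51.03.
M_5 = 50.1725.
T_5 − M_5 = 0.8575.

0.8575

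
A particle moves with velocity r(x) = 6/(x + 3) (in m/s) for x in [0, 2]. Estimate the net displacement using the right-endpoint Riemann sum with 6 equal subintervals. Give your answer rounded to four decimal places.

Δx = (2 − 0)/6 = 1/3.
Right endpoints: 1/3, 2/3, 1, 4/3, 5/3, 2.
r(1/3) = 1.8, r(2/3) = 18/11, r(1) = 1.5, r(4/3) = 18/13, r(5/3) = 9/7, r(2) = 1.2.
Sum = Δx · [r(1/3) + r(2/3) + r(1) + ...].
Sum ≈ 2.9356.

2.9356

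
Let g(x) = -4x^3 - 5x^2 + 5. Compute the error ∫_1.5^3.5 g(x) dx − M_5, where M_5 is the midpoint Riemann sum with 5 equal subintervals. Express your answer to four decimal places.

Exact integral: ∫_1.5^3.5 g(x) dx ≈ -200.833333.
M_5 = -199.9.
Error ≈ -200.833333 − (-199.9) ≈ -0.9333.

-0.9333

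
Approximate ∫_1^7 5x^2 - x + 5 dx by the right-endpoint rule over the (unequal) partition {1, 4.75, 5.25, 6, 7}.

870.015625

Subinterval widths: 3.75, 0.5, 0.75, 1.
Right endpoints: 4.75, 5.25, 6, 7.
f(4.75) = 113.0625, f(5.25) = 137.5625, f(6) = 179, f(7) = 243.
Sum = Σ Δx_i · f(x_i).
Sum = 870.015625.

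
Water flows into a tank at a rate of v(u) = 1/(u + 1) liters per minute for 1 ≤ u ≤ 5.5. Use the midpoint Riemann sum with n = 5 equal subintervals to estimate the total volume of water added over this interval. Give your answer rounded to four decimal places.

Δu = (5.5 − 1)/5 = 0.9.
Midpoints: 1.45, 2.35, 3.25, 4.15, 5.05.
v(1.45) = 20/49, v(2.35) = 20/67, v(3.25) = 4/17, v(4.15) = 20/103, v(5.05) = 20/121.
Sum = Δu · [v(1.45) + v(2.35) + v(3.25) + v(4.15) + v(5.05)].
Sum ≈ 1.1713.

1.1713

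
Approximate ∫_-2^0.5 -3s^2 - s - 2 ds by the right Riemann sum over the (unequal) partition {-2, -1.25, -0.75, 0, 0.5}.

-8.671875

Subinterval widths: 0.75, 0.5, 0.75, 0.5.
Right endpoints: -1.25, -0.75, 0, 0.5.
f(-1.25) = -5.4375, f(-0.75) = -2.9375, f(0) = -2, f(0.5) = -3.25.
Sum = Σ Δs_i · f(s_i).
Sum = -8.671875.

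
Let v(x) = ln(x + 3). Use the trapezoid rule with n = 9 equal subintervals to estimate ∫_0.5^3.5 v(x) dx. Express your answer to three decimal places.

4.781

Δx = (3.5 − 0.5)/9 = 1/3.
v(0.5) ≈ 1.253, v(5/6) ≈ 1.344, v(7/6) ≈ 1.427, v(1.5) ≈ 1.504, v(11/6) ≈ 1.576, v(13/6) ≈ 1.642, v(2.5) ≈ 1.705, v(17/6) ≈ 1.764, v(19/6) ≈ 1.819, v(3.5) ≈ 1.872.
T_9 = (Δx/2)·[v(x_0) + 2v(x_1) + ... + 2v(x_{8}) + v(x_9)].
Sum ≈ 4.781.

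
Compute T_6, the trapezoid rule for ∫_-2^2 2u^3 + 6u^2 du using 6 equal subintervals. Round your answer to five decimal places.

Δu = (2 − (-2))/6 = 2/3.
f(-2) = 8, f(-4/3) = 160/27, f(-2/3) = 56/27, f(0) = 0, f(2/3) = 88/27, f(4/3) = 416/27, f(2) = 40.
T_6 = (Δu/2)·[f(u_0) + 2f(u_1) + ... + 2f(u_{5}) + f(u_6)].
Sum ≈ 33.77778.

33.77778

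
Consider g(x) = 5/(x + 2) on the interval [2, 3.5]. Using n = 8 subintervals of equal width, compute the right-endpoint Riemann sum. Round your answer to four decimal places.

Δx = (3.5 − 2)/8 = 0.1875.
Right endpoints: 2.1875, 2.375, 2.5625, 2.75, 2.9375, 3.125, 3.3125, 3.5.
g(2.1875) = 80/67, g(2.375) = 8/7, g(2.5625) = 80/73, g(2.75) = 20/19, g(2.9375) = 80/79, g(3.125) = 40/41, g(3.3125) = 16/17, g(3.5) = 10/11.
Sum = Δx · [g(2.1875) + g(2.375) + g(2.5625) + ...].
Sum ≈ 1.5607.

1.5607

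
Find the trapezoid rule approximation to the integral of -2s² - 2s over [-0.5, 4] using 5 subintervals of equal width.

Δs = (4 − (-0.5))/5 = 0.9.
f(-0.5) = 0.5, f(0.4) = -1.12, f(1.3) = -5.98, f(2.2) = -14.08, f(3.1) = -25.42, f(4) = -40.
T_5 = (Δs/2)·[f(s_0) + 2f(s_1) + ... + 2f(s_{4}) + f(s_5)].
Sum = -59.715.

-59.715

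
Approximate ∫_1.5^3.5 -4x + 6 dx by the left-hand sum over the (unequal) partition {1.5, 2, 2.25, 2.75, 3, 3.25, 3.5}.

Subinterval widths: 0.5, 0.25, 0.5, 0.25, 0.25, 0.25.
Left endpoints: 1.5, 2, 2.25, 2.75, 3, 3.25.
f(1.5) = 0, f(2) = -2, f(2.25) = -3, f(2.75) = -5, f(3) = -6, f(3.25) = -7.
Sum = Σ Δx_i · f(x_i).
Sum = -6.5.

-6.5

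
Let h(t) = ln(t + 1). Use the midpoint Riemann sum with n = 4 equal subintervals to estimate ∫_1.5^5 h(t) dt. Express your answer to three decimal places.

Δt = (5 − 1.5)/4 = 0.875.
Midpoints: 1.9375, 2.8125, 3.6875, 4.5625.
h(1.9375) ≈ 1.078, h(2.8125) ≈ 1.338, h(3.6875) ≈ 1.545, h(4.5625) ≈ 1.716.
Sum = Δt · [h(1.9375) + h(2.8125) + h(3.6875) + h(4.5625)].
Sum ≈ 4.967.

4.967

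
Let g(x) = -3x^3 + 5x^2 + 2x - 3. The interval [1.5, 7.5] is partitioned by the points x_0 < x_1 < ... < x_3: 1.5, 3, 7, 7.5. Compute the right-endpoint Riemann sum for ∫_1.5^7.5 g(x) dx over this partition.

-3627.6875

Subinterval widths: 1.5, 4, 0.5.
Right endpoints: 3, 7, 7.5.
g(3) = -33, g(7) = -773, g(7.5) = -972.375.
Sum = Σ Δx_i · g(x_i).
Sum = -3627.6875.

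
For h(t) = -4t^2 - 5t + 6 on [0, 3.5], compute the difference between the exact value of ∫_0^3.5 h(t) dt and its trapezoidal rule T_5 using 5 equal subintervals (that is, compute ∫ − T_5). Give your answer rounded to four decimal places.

Exact integral: ∫_0^3.5 h(t) dt ≈ -66.791667.
T_5 = -67.935.
Error ≈ -66.791667 − (-67.935) ≈ 1.1433.

1.1433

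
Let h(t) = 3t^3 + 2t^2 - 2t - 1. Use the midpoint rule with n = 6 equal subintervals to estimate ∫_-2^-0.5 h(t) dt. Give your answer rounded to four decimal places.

-4.3809

Δt = (-0.5 − (-2))/6 = 0.25.
Midpoints: -1.875, -1.625, -1.375, -1.125, -0.875, -0.625.
h(-1.875) = -5117/512, h(-1.625) = -2735/512, h(-1.375) = -1161/512, h(-1.125) = -251/512, h(-0.875) = 139/512, h(-0.625) = 153/512.
Sum = Δt · [h(-1.875) + h(-1.625) + h(-1.375) + ...].
Sum ≈ -4.3809.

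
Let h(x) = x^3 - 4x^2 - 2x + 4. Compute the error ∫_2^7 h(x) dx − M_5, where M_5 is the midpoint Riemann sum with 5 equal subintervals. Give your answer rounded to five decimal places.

3.95833

Exact integral: ∫_2^7 h(x) dx ≈ 124.5833333.
M_5 = 120.625.
Error ≈ 124.5833333 − 120.625 ≈ 3.95833.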